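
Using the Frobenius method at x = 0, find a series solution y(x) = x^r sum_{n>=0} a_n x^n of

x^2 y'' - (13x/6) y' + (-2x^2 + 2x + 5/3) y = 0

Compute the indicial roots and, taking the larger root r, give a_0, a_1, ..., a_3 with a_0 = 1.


Write in Frobenius form y'' + (p(x)/x) y' + (q(x)/x^2) y = 0:
  p(x) = -13/6,  q(x) = -2x^2 + 2x + 5/3.
Indicial equation: r(r-1) + (-13/6) r + (5/3) = 0 -> roots r_1 = 5/2, r_2 = 2/3.
Take r = r_1 = 5/2. Let y(x) = x^r sum_{n>=0} a_n x^n with a_0 = 1.
Substitute y = x^r sum a_n x^n and match x^{r+n}. The recurrence is
  D(n) a_n + 2 a_{n-1} - 2 a_{n-2} = 0,  where D(n) = (r+n)(r+n-1) + (-13/6)(r+n) + (5/3).
  a_n = [-2 a_{n-1} + 2 a_{n-2}] / D(n).
Since the indicial polynomial factors as (r - r_1)(r - r_2), D(n) = (r_1 + n - r_1)(r_1 + n - r_2) = n(n + 11/6).
Evaluating step by step (a_0 = 1):
  n = 1: D(1) = 1(1 + 11/6) = 17/6; numerator = -2(1) = -2; a_1 = (-2)/(17/6) = -12/17
  n = 2: D(2) = 2(2 + 11/6) = 23/3; numerator = -2(-12/17) + 2(1) = 58/17; a_2 = (58/17)/(23/3) = 174/391
  n = 3: D(3) = 3(3 + 11/6) = 29/2; numerator = -2(174/391) + 2(-12/17) = -900/391; a_3 = (-900/391)/(29/2) = -1800/11339

r = 5/2; a_0 = 1; a_1 = -12/17; a_2 = 174/391; a_3 = -1800/11339


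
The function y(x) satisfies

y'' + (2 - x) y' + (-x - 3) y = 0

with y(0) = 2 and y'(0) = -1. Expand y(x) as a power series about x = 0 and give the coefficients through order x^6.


Ansatz: y(x) = sum_{n>=0} a_n x^n, so y'(x) = sum_{n>=1} n a_n x^(n-1) and y''(x) = sum_{n>=2} n(n-1) a_n x^(n-2).
Substitute into P(x) y'' + Q(x) y' + R(x) y = 0 with P(x) = 1, Q(x) = 2 - x, R(x) = -x - 3, and match powers of x.
Initial conditions: a_0 = 2, a_1 = -1.
Setting the coefficient of each power of x to zero and solving order by order (substituting the coefficients already found):
  x^0: 2 a_2 + 2 a_1 - 3 a_0 = 0  ->  2 a_2 = -2 a_1 + 3 a_0 = 8  ->  a_2 = 4
  x^1: 6 a_3 + 4 a_2 - 4 a_1 - a_0 = 0  ->  6 a_3 = -4 a_2 + 4 a_1 + a_0 = -18  ->  a_3 = -3
  x^2: 12 a_4 + 6 a_3 - 5 a_2 - a_1 = 0  ->  12 a_4 = -6 a_3 + 5 a_2 + a_1 = 37  ->  a_4 = 37/12
  x^3: 20 a_5 + 8 a_4 - 6 a_3 - a_2 = 0  ->  20 a_5 = -8 a_4 + 6 a_3 + a_2 = -116/3  ->  a_5 = -29/15
  x^4: 30 a_6 + 10 a_5 - 7 a_4 - a_3 = 0  ->  30 a_6 = -10 a_5 + 7 a_4 + a_3 = 455/12  ->  a_6 = 91/72
Truncated series: y(x) = 2 - x + 4 x^2 - 3 x^3 + (37/12) x^4 - (29/15) x^5 + (91/72) x^6 + O(x^7).

a_0 = 2; a_1 = -1; a_2 = 4; a_3 = -3; a_4 = 37/12; a_5 = -29/15; a_6 = 91/72


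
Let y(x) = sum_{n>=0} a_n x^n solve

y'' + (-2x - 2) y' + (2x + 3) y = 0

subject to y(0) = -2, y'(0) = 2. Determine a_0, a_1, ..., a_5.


Ansatz: y(x) = sum_{n>=0} a_n x^n, so y'(x) = sum_{n>=1} n a_n x^(n-1) and y''(x) = sum_{n>=2} n(n-1) a_n x^(n-2).
Substitute into P(x) y'' + Q(x) y' + R(x) y = 0 with P(x) = 1, Q(x) = -2x - 2, R(x) = 2x + 3, and match powers of x.
Initial conditions: a_0 = -2, a_1 = 2.
Setting the coefficient of each power of x to zero and solving order by order (substituting the coefficients already found):
  x^0: 2 a_2 - 2 a_1 + 3 a_0 = 0  ->  2 a_2 = 2 a_1 - 3 a_0 = 10  ->  a_2 = 5
  x^1: 6 a_3 - 4 a_2 + a_1 + 2 a_0 = 0  ->  6 a_3 = 4 a_2 - a_1 - 2 a_0 = 22  ->  a_3 = 11/3
  x^2: 12 a_4 - 6 a_3 - a_2 + 2 a_1 = 0  ->  12 a_4 = 6 a_3 + a_2 - 2 a_1 = 23  ->  a_4 = 23/12
  x^3: 20 a_5 - 8 a_4 - 3 a_3 + 2 a_2 = 0  ->  20 a_5 = 8 a_4 + 3 a_3 - 2 a_2 = 49/3  ->  a_5 = 49/60
Truncated series: y(x) = -2 + 2 x + 5 x^2 + (11/3) x^3 + (23/12) x^4 + (49/60) x^5 + O(x^6).

a_0 = -2; a_1 = 2; a_2 = 5; a_3 = 11/3; a_4 = 23/12; a_5 = 49/60


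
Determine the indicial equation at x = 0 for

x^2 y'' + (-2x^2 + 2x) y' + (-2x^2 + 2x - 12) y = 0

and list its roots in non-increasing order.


Divide by x^2 to reach normal form y'' + P_1(x) y' + P_2(x) y = 0 with P_1(x) = -2 + 2/x and P_2(x) = -2 + 2/x - 12/x^2.
x = 0 is a singular point because the y'-coefficient -2 + 2/x has a pole at x = 0 and the y-coefficient -2 + 2/x - 12/x^2 has a pole at x = 0.
It is a regular singular point because x P_1(x) = p(x) = 2 - 2x and x^2 P_2(x) = q(x) = -2x^2 + 2x - 12 are polynomials, hence analytic at x = 0.
p(0) = 2,  q(0) = -12.
Indicial equation: r(r-1) + p(0) r + q(0) = 0, i.e. r^2 + (p(0) - 1) r + q(0) = 0, i.e. r^2 + 1 r - 12 = 0.
Discriminant: (1)^2 - 4(-12) = 49, so r = (-1 ± 7)/2.
Solving: r_1 = 3, r_2 = -4.

indicial: r^2 + 1 r - 12 = 0; roots r_1 = 3, r_2 = -4


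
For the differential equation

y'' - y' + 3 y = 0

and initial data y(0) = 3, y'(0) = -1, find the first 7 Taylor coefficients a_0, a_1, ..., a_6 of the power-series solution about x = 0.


Ansatz: y(x) = sum_{n>=0} a_n x^n, so y'(x) = sum_{n>=1} n a_n x^(n-1) and y''(x) = sum_{n>=2} n(n-1) a_n x^(n-2).
Substitute into P(x) y'' + Q(x) y' + R(x) y = 0 with P(x) = 1, Q(x) = -1, R(x) = 3, and match powers of x.
Initial conditions: a_0 = 3, a_1 = -1.
Setting the coefficient of each power of x to zero and solving order by order (substituting the coefficients already found):
  x^0: 2 a_2 - a_1 + 3 a_0 = 0  ->  2 a_2 = a_1 - 3 a_0 = -10  ->  a_2 = -5
  x^1: 6 a_3 - 2 a_2 + 3 a_1 = 0  ->  6 a_3 = 2 a_2 - 3 a_1 = -7  ->  a_3 = -7/6
  x^2: 12 a_4 - 3 a_3 + 3 a_2 = 0  ->  12 a_4 = 3 a_3 - 3 a_2 = 23/2  ->  a_4 = 23/24
  x^3: 20 a_5 - 4 a_4 + 3 a_3 = 0  ->  20 a_5 = 4 a_4 - 3 a_3 = 22/3  ->  a_5 = 11/30
  x^4: 30 a_6 - 5 a_5 + 3 a_4 = 0  ->  30 a_6 = 5 a_5 - 3 a_4 = -25/24  ->  a_6 = -5/144
Truncated series: y(x) = 3 - x - 5 x^2 - (7/6) x^3 + (23/24) x^4 + (11/30) x^5 - (5/144) x^6 + O(x^7).

a_0 = 3; a_1 = -1; a_2 = -5; a_3 = -7/6; a_4 = 23/24; a_5 = 11/30; a_6 = -5/144


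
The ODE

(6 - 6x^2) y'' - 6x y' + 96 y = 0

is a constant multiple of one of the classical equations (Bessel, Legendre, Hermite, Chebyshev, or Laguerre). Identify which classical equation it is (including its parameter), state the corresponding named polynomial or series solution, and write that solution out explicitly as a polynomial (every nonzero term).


All three coefficients share the factor 6; dividing through by 6 gives  (1 - x^2) y'' - x y' + 16 y = 0.
This matches the Chebyshev equation (1 - x^2) y'' - x y' + n^2 y = 0 (note the -x y' term, not -2x y') with n^2 = 16, so n = 4; the polynomial solution is T_4(x).
With y = sum_k a_k x^k, matching x^k gives (k+2)(k+1) a_{k+2} = (k^2 - n^2) a_k = (k - 4)(k + 4) a_k. The right side vanishes at k = 4, so the series with the parity of 4 terminates at degree 4.
Standard normalization: leading coefficient of T_n is 2^(n-1), so a_4 = 2^3 = 8. Work downward with a_k = (k+1)(k+2) a_{k+2} / ((k - 4)(k + 4)):
  a_2 = (3)(4)(8) / ((2 - 4)(2 + 4)) = 96/(-12) = -8
  a_0 = (1)(2)(-8) / ((0 - 4)(0 + 4)) = -16/(-16) = 1
Hence T_4(x) = 8 x^4 - 8 x^2 + 1.

T_4(x); series = 8 x^4 - 8 x^2 + 1


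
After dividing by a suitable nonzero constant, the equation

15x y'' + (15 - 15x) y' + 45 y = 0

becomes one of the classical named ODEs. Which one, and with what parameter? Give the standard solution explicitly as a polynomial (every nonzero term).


All three coefficients share the factor 15; dividing through by 15 gives  x y'' + (1 - x) y' + 3 y = 0.
This matches the Laguerre equation x y'' + (1 - x) y' + n y = 0 with n = 3; the polynomial solution is L_3(x).
With y = sum_k a_k x^k, matching x^k gives (k+1)k a_{k+1} + (k+1) a_{k+1} - k a_k + n a_k = 0, i.e. (k+1)^2 a_{k+1} = (k - n) a_k = (k - 3) a_k. The right side vanishes at k = 3, so the series terminates at degree 3.
Standard normalization L_n(0) = 1 gives a_0 = 1. Work upward with a_{k+1} = (k - 3) a_k / (k+1)^2:
  a_1 = (0 - 3)(1) / 1^2 = -3/1 = -3
  a_2 = (1 - 3)(-3) / 2^2 = 6/4 = 3/2
  a_3 = (2 - 3)(3/2) / 3^2 = (-3/2)/9 = -1/6
Hence L_3(x) = -x^3/6 + 3 x^2/2 - 3 x + 1.

L_3(x); series = -x^3/6 + 3 x^2/2 - 3 x + 1


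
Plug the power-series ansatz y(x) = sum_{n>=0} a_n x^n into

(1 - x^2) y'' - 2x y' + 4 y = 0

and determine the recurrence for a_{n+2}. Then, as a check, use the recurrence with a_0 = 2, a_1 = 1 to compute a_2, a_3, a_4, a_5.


Substitute y = sum_n a_n x^n.
(1 - 1 x^2) y'' contributes (n+2)(n+1) a_{n+2} - n(n-1) a_n at x^n.
-2 x y'(x) contributes -2 n a_n at x^n.
4 y(x) contributes 4 a_n at x^n.
Matching x^n: (n+2)(n+1) a_{n+2} + (-n(n-1) - 2 n + 4) a_n = 0.
Thus a_{n+2} = (n(n-1) + 2 n - 4) / ((n+1)(n+2)) * a_n.

Check with a_0 = 2, a_1 = 1 (apply the recurrence for n = 0, 1, 2, 3): a_0 = 2, a_1 = 1, a_2 = -4, a_3 = -1/3, a_4 = -2/3, a_5 = -2/15.

a_(n+2) = (n(n-1) + 2 n - 4) / ((n+1)(n+2)) * a_n; check: a_0 = 2, a_1 = 1, a_2 = -4, a_3 = -1/3, a_4 = -2/3, a_5 = -2/15


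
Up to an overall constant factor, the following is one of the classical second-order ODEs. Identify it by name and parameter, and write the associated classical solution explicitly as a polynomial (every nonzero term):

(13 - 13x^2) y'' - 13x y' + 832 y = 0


All three coefficients share the factor 13; dividing through by 13 gives  (1 - x^2) y'' - x y' + 64 y = 0.
This matches the Chebyshev equation (1 - x^2) y'' - x y' + n^2 y = 0 (note the -x y' term, not -2x y') with n^2 = 64, so n = 8; the polynomial solution is T_8(x).
With y = sum_k a_k x^k, matching x^k gives (k+2)(k+1) a_{k+2} = (k^2 - n^2) a_k = (k - 8)(k + 8) a_k. The right side vanishes at k = 8, so the series with the parity of 8 terminates at degree 8.
Standard normalization: leading coefficient of T_n is 2^(n-1), so a_8 = 2^7 = 128. Work downward with a_k = (k+1)(k+2) a_{k+2} / ((k - 8)(k + 8)):
  a_6 = (7)(8)(128) / ((6 - 8)(6 + 8)) = 7168/(-28) = -256
  a_4 = (5)(6)(-256) / ((4 - 8)(4 + 8)) = -7680/(-48) = 160
  a_2 = (3)(4)(160) / ((2 - 8)(2 + 8)) = 1920/(-60) = -32
  a_0 = (1)(2)(-32) / ((0 - 8)(0 + 8)) = -64/(-64) = 1
Hence T_8(x) = 128 x^8 - 256 x^6 + 160 x^4 - 32 x^2 + 1.

T_8(x); series = 128 x^8 - 256 x^6 + 160 x^4 - 32 x^2 + 1


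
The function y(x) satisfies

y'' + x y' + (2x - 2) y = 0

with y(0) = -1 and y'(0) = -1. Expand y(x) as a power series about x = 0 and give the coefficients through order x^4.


Ansatz: y(x) = sum_{n>=0} a_n x^n, so y'(x) = sum_{n>=1} n a_n x^(n-1) and y''(x) = sum_{n>=2} n(n-1) a_n x^(n-2).
Substitute into P(x) y'' + Q(x) y' + R(x) y = 0 with P(x) = 1, Q(x) = x, R(x) = 2x - 2, and match powers of x.
Initial conditions: a_0 = -1, a_1 = -1.
Setting the coefficient of each power of x to zero and solving order by order (substituting the coefficients already found):
  x^0: 2 a_2 - 2 a_0 = 0  ->  2 a_2 = 2 a_0 = -2  ->  a_2 = -1
  x^1: 6 a_3 - a_1 + 2 a_0 = 0  ->  6 a_3 = a_1 - 2 a_0 = 1  ->  a_3 = 1/6
  x^2: 12 a_4 + 2 a_1 = 0  ->  12 a_4 = -2 a_1 = 2  ->  a_4 = 1/6
Truncated series: y(x) = -1 - x - x^2 + (1/6) x^3 + (1/6) x^4 + O(x^5).

a_0 = -1; a_1 = -1; a_2 = -1; a_3 = 1/6; a_4 = 1/6


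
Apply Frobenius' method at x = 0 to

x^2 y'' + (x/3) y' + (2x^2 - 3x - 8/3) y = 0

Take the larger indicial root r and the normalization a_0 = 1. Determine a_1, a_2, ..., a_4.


Write in Frobenius form y'' + (p(x)/x) y' + (q(x)/x^2) y = 0:
  p(x) = 1/3,  q(x) = 2x^2 - 3x - 8/3.
Indicial equation: r(r-1) + (1/3) r + (-8/3) = 0 -> roots r_1 = 2, r_2 = -4/3.
Take r = r_1 = 2. Let y(x) = x^r sum_{n>=0} a_n x^n with a_0 = 1.
Substitute y = x^r sum a_n x^n and match x^{r+n}. The recurrence is
  D(n) a_n - 3 a_{n-1} + 2 a_{n-2} = 0,  where D(n) = (r+n)(r+n-1) + (1/3)(r+n) + (-8/3).
  a_n = [3 a_{n-1} - 2 a_{n-2}] / D(n).
Since the indicial polynomial factors as (r - r_1)(r - r_2), D(n) = (r_1 + n - r_1)(r_1 + n - r_2) = n(n + 10/3).
Evaluating step by step (a_0 = 1):
  n = 1: D(1) = 1(1 + 10/3) = 13/3; numerator = 3(1) = 3; a_1 = (3)/(13/3) = 9/13
  n = 2: D(2) = 2(2 + 10/3) = 32/3; numerator = 3(9/13) - 2(1) = 1/13; a_2 = (1/13)/(32/3) = 3/416
  n = 3: D(3) = 3(3 + 10/3) = 19; numerator = 3(3/416) - 2(9/13) = -567/416; a_3 = (-567/416)/(19) = -567/7904
  n = 4: D(4) = 4(4 + 10/3) = 88/3; numerator = 3(-567/7904) - 2(3/416) = -1815/7904; a_4 = (-1815/7904)/(88/3) = -495/63232

r = 2; a_0 = 1; a_1 = 9/13; a_2 = 3/416; a_3 = -567/7904; a_4 = -495/63232


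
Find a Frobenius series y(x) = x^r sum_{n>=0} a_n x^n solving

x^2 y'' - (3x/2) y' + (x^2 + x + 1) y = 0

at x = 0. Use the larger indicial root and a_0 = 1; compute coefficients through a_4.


Write in Frobenius form y'' + (p(x)/x) y' + (q(x)/x^2) y = 0:
  p(x) = -3/2,  q(x) = x^2 + x + 1.
Indicial equation: r(r-1) + (-3/2) r + (1) = 0 -> roots r_1 = 2, r_2 = 1/2.
Take r = r_1 = 2. Let y(x) = x^r sum_{n>=0} a_n x^n with a_0 = 1.
Substitute y = x^r sum a_n x^n and match x^{r+n}. The recurrence is
  D(n) a_n + 1 a_{n-1} + 1 a_{n-2} = 0,  where D(n) = (r+n)(r+n-1) + (-3/2)(r+n) + (1).
  a_n = [-1 a_{n-1} - 1 a_{n-2}] / D(n).
Since the indicial polynomial factors as (r - r_1)(r - r_2), D(n) = (r_1 + n - r_1)(r_1 + n - r_2) = n(n + 3/2).
Evaluating step by step (a_0 = 1):
  n = 1: D(1) = 1(1 + 3/2) = 5/2; numerator = -1(1) = -1; a_1 = (-1)/(5/2) = -2/5
  n = 2: D(2) = 2(2 + 3/2) = 7; numerator = -1(-2/5) - 1(1) = -3/5; a_2 = (-3/5)/(7) = -3/35
  n = 3: D(3) = 3(3 + 3/2) = 27/2; numerator = -1(-3/35) - 1(-2/5) = 17/35; a_3 = (17/35)/(27/2) = 34/945
  n = 4: D(4) = 4(4 + 3/2) = 22; numerator = -1(34/945) - 1(-3/35) = 47/945; a_4 = (47/945)/(22) = 47/20790

r = 2; a_0 = 1; a_1 = -2/5; a_2 = -3/35; a_3 = 34/945; a_4 = 47/20790


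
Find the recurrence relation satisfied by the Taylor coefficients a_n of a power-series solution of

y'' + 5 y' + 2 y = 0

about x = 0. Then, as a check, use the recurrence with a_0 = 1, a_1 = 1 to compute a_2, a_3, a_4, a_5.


Substitute y = sum_n a_n x^n.
y''(x) has coefficient (n+2)(n+1) a_{n+2} at x^n;
5 y'(x) has coefficient 5 (n+1) a_{n+1} at x^n;
2 y(x) has coefficient 2 a_n at x^n.
Matching x^n: (n+2)(n+1) a_{n+2} + 5 (n+1) a_{n+1} + 2 a_n = 0.
Thus a_{n+2} = [-5 (n+1) a_{n+1} - 2 a_n] / ((n+1)(n+2)).

Check with a_0 = 1, a_1 = 1 (apply the recurrence for n = 0, 1, 2, 3): a_0 = 1, a_1 = 1, a_2 = -7/2, a_3 = 11/2, a_4 = -151/24, a_5 = 689/120.

a_(n+2) = [-5 (n+1) a_(n+1) - 2 a_n] / ((n+1)(n+2)); check: a_0 = 1, a_1 = 1, a_2 = -7/2, a_3 = 11/2, a_4 = -151/24, a_5 = 689/120


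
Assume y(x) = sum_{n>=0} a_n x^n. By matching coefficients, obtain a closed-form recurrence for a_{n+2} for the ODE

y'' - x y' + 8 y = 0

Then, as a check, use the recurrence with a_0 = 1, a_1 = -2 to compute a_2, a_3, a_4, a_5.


Substitute y = sum_n a_n x^n.
y''(x) has coefficient (n+2)(n+1) a_{n+2} at x^n;
-x y'(x) has coefficient -n a_n at x^n (shift);
8 y(x) has coefficient 8 a_n at x^n.
Matching x^n: (n+2)(n+1) a_{n+2} + (-n + 8) a_n = 0.
Thus a_{n+2} = (n - 8) / ((n+1)(n+2)) * a_n.

Check with a_0 = 1, a_1 = -2 (apply the recurrence for n = 0, 1, 2, 3): a_0 = 1, a_1 = -2, a_2 = -4, a_3 = 7/3, a_4 = 2, a_5 = -7/12.

a_(n+2) = (n - 8) / ((n+1)(n+2)) * a_n; check: a_0 = 1, a_1 = -2, a_2 = -4, a_3 = 7/3, a_4 = 2, a_5 = -7/12


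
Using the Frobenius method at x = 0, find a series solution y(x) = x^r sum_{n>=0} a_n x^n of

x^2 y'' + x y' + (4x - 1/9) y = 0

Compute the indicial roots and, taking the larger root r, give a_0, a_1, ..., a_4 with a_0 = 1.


Write in Frobenius form y'' + (p(x)/x) y' + (q(x)/x^2) y = 0:
  p(x) = 1,  q(x) = 4x - 1/9.
Indicial equation: r(r-1) + (1) r + (-1/9) = 0 -> roots r_1 = 1/3, r_2 = -1/3.
Take r = r_1 = 1/3. Let y(x) = x^r sum_{n>=0} a_n x^n with a_0 = 1.
Substitute y = x^r sum a_n x^n and match x^{r+n}. The recurrence is
  D(n) a_n + 4 a_{n-1} = 0,  where D(n) = (r+n)(r+n-1) + (1)(r+n) + (-1/9).
  a_n = -4 / D(n) * a_{n-1}.
Since the indicial polynomial factors as (r - r_1)(r - r_2), D(n) = (r_1 + n - r_1)(r_1 + n - r_2) = n(n + 2/3).
Evaluating step by step (a_0 = 1):
  n = 1: D(1) = 1(1 + 2/3) = 5/3; numerator = -4(1) = -4; a_1 = (-4)/(5/3) = -12/5
  n = 2: D(2) = 2(2 + 2/3) = 16/3; numerator = -4(-12/5) = 48/5; a_2 = (48/5)/(16/3) = 9/5
  n = 3: D(3) = 3(3 + 2/3) = 11; numerator = -4(9/5) = -36/5; a_3 = (-36/5)/(11) = -36/55
  n = 4: D(4) = 4(4 + 2/3) = 56/3; numerator = -4(-36/55) = 144/55; a_4 = (144/55)/(56/3) = 54/385

r = 1/3; a_0 = 1; a_1 = -12/5; a_2 = 9/5; a_3 = -36/55; a_4 = 54/385


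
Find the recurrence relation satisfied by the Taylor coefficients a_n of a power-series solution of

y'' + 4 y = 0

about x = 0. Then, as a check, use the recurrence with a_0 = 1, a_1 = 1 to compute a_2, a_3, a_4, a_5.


Substitute y = sum_n a_n x^n into y'' + (const) y = 0.
y''(x) = sum_{n>=0} (n+2)(n+1) a_{n+2} x^n.
The ODE becomes sum_n [(n+2)(n+1) a_{n+2} + 4 a_n] x^n = 0.
Setting each coefficient to zero gives the recurrence:
  (n+2)(n+1) a_{n+2} + 4 a_n = 0,
  a_{n+2} = -4 / ((n+1)(n+2)) a_n.

Check with a_0 = 1, a_1 = 1 (apply the recurrence for n = 0, 1, 2, 3): a_0 = 1, a_1 = 1, a_2 = -2, a_3 = -2/3, a_4 = 2/3, a_5 = 2/15.

a_{n+2} = -4/((n+1)(n+2)) * a_n; check: a_0 = 1, a_1 = 1, a_2 = -2, a_3 = -2/3, a_4 = 2/3, a_5 = 2/15


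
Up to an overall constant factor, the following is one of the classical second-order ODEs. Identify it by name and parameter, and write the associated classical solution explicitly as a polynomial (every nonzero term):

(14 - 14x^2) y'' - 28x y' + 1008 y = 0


All three coefficients share the factor 14; dividing through by 14 gives  (1 - x^2) y'' - 2x y' + 72 y = 0.
This matches the Legendre equation (1 - x^2) y'' - 2x y' + n(n+1) y = 0 (note the -2x y' term) with n(n+1) = 72, so n = 8; the polynomial solution is P_8(x).
With y = sum_k a_k x^k, matching x^k gives (k+2)(k+1) a_{k+2} = [k(k+1) - n(n+1)] a_k = (k - 8)(k + 9) a_k. The right side vanishes at k = 8, so the series with the parity of 8 terminates at degree 8.
Standard normalization (P_n(1) = 1): leading coefficient (2n)!/(2^n (n!)^2) = 20922789888000/(256*1625702400) = 6435/128, so a_8 = 6435/128. Work downward with a_k = (k+1)(k+2) a_{k+2} / ((k - 8)(k + 9)):
  a_6 = (7)(8)(6435/128) / ((6 - 8)(6 + 9)) = (45045/16)/(-30) = -3003/32
  a_4 = (5)(6)(-3003/32) / ((4 - 8)(4 + 9)) = (-45045/16)/(-52) = 3465/64
  a_2 = (3)(4)(3465/64) / ((2 - 8)(2 + 9)) = (10395/16)/(-66) = -315/32
  a_0 = (1)(2)(-315/32) / ((0 - 8)(0 + 9)) = (-315/16)/(-72) = 35/128
Hence P_8(x) = 6435 x^8/128 - 3003 x^6/32 + 3465 x^4/64 - 315 x^2/32 + 35/128.

P_8(x); series = 6435 x^8/128 - 3003 x^6/32 + 3465 x^4/64 - 315 x^2/32 + 35/128


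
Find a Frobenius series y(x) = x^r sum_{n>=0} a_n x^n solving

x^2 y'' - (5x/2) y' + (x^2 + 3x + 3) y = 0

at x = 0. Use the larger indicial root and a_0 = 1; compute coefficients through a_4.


Write in Frobenius form y'' + (p(x)/x) y' + (q(x)/x^2) y = 0:
  p(x) = -5/2,  q(x) = x^2 + 3x + 3.
Indicial equation: r(r-1) + (-5/2) r + (3) = 0 -> roots r_1 = 2, r_2 = 3/2.
Take r = r_1 = 2. Let y(x) = x^r sum_{n>=0} a_n x^n with a_0 = 1.
Substitute y = x^r sum a_n x^n and match x^{r+n}. The recurrence is
  D(n) a_n + 3 a_{n-1} + 1 a_{n-2} = 0,  where D(n) = (r+n)(r+n-1) + (-5/2)(r+n) + (3).
  a_n = [-3 a_{n-1} - 1 a_{n-2}] / D(n).
Since the indicial polynomial factors as (r - r_1)(r - r_2), D(n) = (r_1 + n - r_1)(r_1 + n - r_2) = n(n + 1/2).
Evaluating step by step (a_0 = 1):
  n = 1: D(1) = 1(1 + 1/2) = 3/2; numerator = -3(1) = -3; a_1 = (-3)/(3/2) = -2
  n = 2: D(2) = 2(2 + 1/2) = 5; numerator = -3(-2) - 1(1) = 5; a_2 = (5)/(5) = 1
  n = 3: D(3) = 3(3 + 1/2) = 21/2; numerator = -3(1) - 1(-2) = -1; a_3 = (-1)/(21/2) = -2/21
  n = 4: D(4) = 4(4 + 1/2) = 18; numerator = -3(-2/21) - 1(1) = -5/7; a_4 = (-5/7)/(18) = -5/126

r = 2; a_0 = 1; a_1 = -2; a_2 = 1; a_3 = -2/21; a_4 = -5/126


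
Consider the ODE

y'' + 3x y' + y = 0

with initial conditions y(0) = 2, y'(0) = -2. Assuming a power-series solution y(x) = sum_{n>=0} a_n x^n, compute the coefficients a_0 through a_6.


Ansatz: y(x) = sum_{n>=0} a_n x^n, so y'(x) = sum_{n>=1} n a_n x^(n-1) and y''(x) = sum_{n>=2} n(n-1) a_n x^(n-2).
Substitute into P(x) y'' + Q(x) y' + R(x) y = 0 with P(x) = 1, Q(x) = 3x, R(x) = 1, and match powers of x.
Initial conditions: a_0 = 2, a_1 = -2.
Setting the coefficient of each power of x to zero and solving order by order (substituting the coefficients already found):
  x^0: 2 a_2 + a_0 = 0  ->  2 a_2 = -a_0 = -2  ->  a_2 = -1
  x^1: 6 a_3 + 4 a_1 = 0  ->  6 a_3 = -4 a_1 = 8  ->  a_3 = 4/3
  x^2: 12 a_4 + 7 a_2 = 0  ->  12 a_4 = -7 a_2 = 7  ->  a_4 = 7/12
  x^3: 20 a_5 + 10 a_3 = 0  ->  20 a_5 = -10 a_3 = -40/3  ->  a_5 = -2/3
  x^4: 30 a_6 + 13 a_4 = 0  ->  30 a_6 = -13 a_4 = -91/12  ->  a_6 = -91/360
Truncated series: y(x) = 2 - 2 x - x^2 + (4/3) x^3 + (7/12) x^4 - (2/3) x^5 - (91/360) x^6 + O(x^7).

a_0 = 2; a_1 = -2; a_2 = -1; a_3 = 4/3; a_4 = 7/12; a_5 = -2/3; a_6 = -91/360


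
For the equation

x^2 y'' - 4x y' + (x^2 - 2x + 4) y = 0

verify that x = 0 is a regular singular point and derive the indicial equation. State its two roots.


Divide by x^2 to reach normal form y'' + P_1(x) y' + P_2(x) y = 0 with P_1(x) = -4/x and P_2(x) = 1 - 2/x + 4/x^2.
x = 0 is a singular point because the y'-coefficient -4/x has a pole at x = 0 and the y-coefficient 1 - 2/x + 4/x^2 has a pole at x = 0.
It is a regular singular point because x P_1(x) = p(x) = -4 and x^2 P_2(x) = q(x) = x^2 - 2x + 4 are polynomials, hence analytic at x = 0.
p(0) = -4,  q(0) = 4.
Indicial equation: r(r-1) + p(0) r + q(0) = 0, i.e. r^2 + (p(0) - 1) r + q(0) = 0, i.e. r^2 - 5 r + 4 = 0.
Discriminant: (-5)^2 - 4(4) = 9, so r = (5 ± 3)/2.
Solving: r_1 = 4, r_2 = 1.

indicial: r^2 - 5 r + 4 = 0; roots r_1 = 4, r_2 = 1


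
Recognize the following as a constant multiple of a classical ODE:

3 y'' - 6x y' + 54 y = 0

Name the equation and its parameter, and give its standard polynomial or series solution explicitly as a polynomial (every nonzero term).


All three coefficients share the factor 3; dividing through by 3 gives  y'' - 2x y' + 18 y = 0.
This matches the Hermite equation y'' - 2x y' + 2n y = 0 with 2n = 18, so n = 9; the polynomial solution is H_9(x).
With y = sum_k a_k x^k, matching x^k gives (k+2)(k+1) a_{k+2} = 2(k - n) a_k = 2(k - 9) a_k. The right side vanishes at k = 9, so the series with the parity of 9 terminates at degree 9.
Standard normalization: leading coefficient of H_n is 2^n, so a_9 = 2^9 = 512. Work downward with a_k = (k+1)(k+2) a_{k+2} / (2(k - n)):
  a_7 = (8)(9)(512) / (2(7 - 9)) = 36864/(-4) = -9216
  a_5 = (6)(7)(-9216) / (2(5 - 9)) = -387072/(-8) = 48384
  a_3 = (4)(5)(48384) / (2(3 - 9)) = 967680/(-12) = -80640
  a_1 = (2)(3)(-80640) / (2(1 - 9)) = -483840/(-16) = 30240
Hence H_9(x) = 512 x^9 - 9216 x^7 + 48384 x^5 - 80640 x^3 + 30240 x.

H_9(x); series = 512 x^9 - 9216 x^7 + 48384 x^5 - 80640 x^3 + 30240 x


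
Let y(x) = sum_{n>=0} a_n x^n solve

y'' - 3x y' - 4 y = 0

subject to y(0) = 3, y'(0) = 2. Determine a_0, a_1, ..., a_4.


Ansatz: y(x) = sum_{n>=0} a_n x^n, so y'(x) = sum_{n>=1} n a_n x^(n-1) and y''(x) = sum_{n>=2} n(n-1) a_n x^(n-2).
Substitute into P(x) y'' + Q(x) y' + R(x) y = 0 with P(x) = 1, Q(x) = -3x, R(x) = -4, and match powers of x.
Initial conditions: a_0 = 3, a_1 = 2.
Setting the coefficient of each power of x to zero and solving order by order (substituting the coefficients already found):
  x^0: 2 a_2 - 4 a_0 = 0  ->  2 a_2 = 4 a_0 = 12  ->  a_2 = 6
  x^1: 6 a_3 - 7 a_1 = 0  ->  6 a_3 = 7 a_1 = 14  ->  a_3 = 7/3
  x^2: 12 a_4 - 10 a_2 = 0  ->  12 a_4 = 10 a_2 = 60  ->  a_4 = 5
Truncated series: y(x) = 3 + 2 x + 6 x^2 + (7/3) x^3 + 5 x^4 + O(x^5).

a_0 = 3; a_1 = 2; a_2 = 6; a_3 = 7/3; a_4 = 5


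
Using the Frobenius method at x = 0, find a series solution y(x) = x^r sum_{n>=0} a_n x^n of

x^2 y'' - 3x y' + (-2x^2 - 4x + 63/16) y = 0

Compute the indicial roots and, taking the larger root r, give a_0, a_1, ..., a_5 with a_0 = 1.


Write in Frobenius form y'' + (p(x)/x) y' + (q(x)/x^2) y = 0:
  p(x) = -3,  q(x) = -2x^2 - 4x + 63/16.
Indicial equation: r(r-1) + (-3) r + (63/16) = 0 -> roots r_1 = 9/4, r_2 = 7/4.
Take r = r_1 = 9/4. Let y(x) = x^r sum_{n>=0} a_n x^n with a_0 = 1.
Substitute y = x^r sum a_n x^n and match x^{r+n}. The recurrence is
  D(n) a_n - 4 a_{n-1} - 2 a_{n-2} = 0,  where D(n) = (r+n)(r+n-1) + (-3)(r+n) + (63/16).
  a_n = [4 a_{n-1} + 2 a_{n-2}] / D(n).
Since the indicial polynomial factors as (r - r_1)(r - r_2), D(n) = (r_1 + n - r_1)(r_1 + n - r_2) = n(n + 1/2).
Evaluating step by step (a_0 = 1):
  n = 1: D(1) = 1(1 + 1/2) = 3/2; numerator = 4(1) = 4; a_1 = (4)/(3/2) = 8/3
  n = 2: D(2) = 2(2 + 1/2) = 5; numerator = 4(8/3) + 2(1) = 38/3; a_2 = (38/3)/(5) = 38/15
  n = 3: D(3) = 3(3 + 1/2) = 21/2; numerator = 4(38/15) + 2(8/3) = 232/15; a_3 = (232/15)/(21/2) = 464/315
  n = 4: D(4) = 4(4 + 1/2) = 18; numerator = 4(464/315) + 2(38/15) = 3452/315; a_4 = (3452/315)/(18) = 1726/2835
  n = 5: D(5) = 5(5 + 1/2) = 55/2; numerator = 4(1726/2835) + 2(464/315) = 15256/2835; a_5 = (15256/2835)/(55/2) = 30512/155925

r = 9/4; a_0 = 1; a_1 = 8/3; a_2 = 38/15; a_3 = 464/315; a_4 = 1726/2835; a_5 = 30512/155925


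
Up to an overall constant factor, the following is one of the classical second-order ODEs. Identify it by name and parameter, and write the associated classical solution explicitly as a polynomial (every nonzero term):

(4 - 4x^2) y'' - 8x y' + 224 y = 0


All three coefficients share the factor 4; dividing through by 4 gives  (1 - x^2) y'' - 2x y' + 56 y = 0.
This matches the Legendre equation (1 - x^2) y'' - 2x y' + n(n+1) y = 0 (note the -2x y' term) with n(n+1) = 56, so n = 7; the polynomial solution is P_7(x).
With y = sum_k a_k x^k, matching x^k gives (k+2)(k+1) a_{k+2} = [k(k+1) - n(n+1)] a_k = (k - 7)(k + 8) a_k. The right side vanishes at k = 7, so the series with the parity of 7 terminates at degree 7.
Standard normalization (P_n(1) = 1): leading coefficient (2n)!/(2^n (n!)^2) = 87178291200/(128*25401600) = 429/16, so a_7 = 429/16. Work downward with a_k = (k+1)(k+2) a_{k+2} / ((k - 7)(k + 8)):
  a_5 = (6)(7)(429/16) / ((5 - 7)(5 + 8)) = (9009/8)/(-26) = -693/16
  a_3 = (4)(5)(-693/16) / ((3 - 7)(3 + 8)) = (-3465/4)/(-44) = 315/16
  a_1 = (2)(3)(315/16) / ((1 - 7)(1 + 8)) = (945/8)/(-54) = -35/16
Hence P_7(x) = 429 x^7/16 - 693 x^5/16 + 315 x^3/16 - 35 x/16.

P_7(x); series = 429 x^7/16 - 693 x^5/16 + 315 x^3/16 - 35 x/16


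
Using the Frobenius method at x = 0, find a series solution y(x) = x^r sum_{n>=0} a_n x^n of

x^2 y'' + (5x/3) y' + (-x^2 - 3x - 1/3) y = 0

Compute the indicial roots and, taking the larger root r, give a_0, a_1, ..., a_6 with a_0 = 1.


Write in Frobenius form y'' + (p(x)/x) y' + (q(x)/x^2) y = 0:
  p(x) = 5/3,  q(x) = -x^2 - 3x - 1/3.
Indicial equation: r(r-1) + (5/3) r + (-1/3) = 0 -> roots r_1 = 1/3, r_2 = -1.
Take r = r_1 = 1/3. Let y(x) = x^r sum_{n>=0} a_n x^n with a_0 = 1.
Substitute y = x^r sum a_n x^n and match x^{r+n}. The recurrence is
  D(n) a_n - 3 a_{n-1} - 1 a_{n-2} = 0,  where D(n) = (r+n)(r+n-1) + (5/3)(r+n) + (-1/3).
  a_n = [3 a_{n-1} + 1 a_{n-2}] / D(n).
Since the indicial polynomial factors as (r - r_1)(r - r_2), D(n) = (r_1 + n - r_1)(r_1 + n - r_2) = n(n + 4/3).
Evaluating step by step (a_0 = 1):
  n = 1: D(1) = 1(1 + 4/3) = 7/3; numerator = 3(1) = 3; a_1 = (3)/(7/3) = 9/7
  n = 2: D(2) = 2(2 + 4/3) = 20/3; numerator = 3(9/7) + 1(1) = 34/7; a_2 = (34/7)/(20/3) = 51/70
  n = 3: D(3) = 3(3 + 4/3) = 13; numerator = 3(51/70) + 1(9/7) = 243/70; a_3 = (243/70)/(13) = 243/910
  n = 4: D(4) = 4(4 + 4/3) = 64/3; numerator = 3(243/910) + 1(51/70) = 696/455; a_4 = (696/455)/(64/3) = 261/3640
  n = 5: D(5) = 5(5 + 4/3) = 95/3; numerator = 3(261/3640) + 1(243/910) = 27/56; a_5 = (27/56)/(95/3) = 81/5320
  n = 6: D(6) = 6(6 + 4/3) = 44; numerator = 3(81/5320) + 1(261/3640) = 4059/34580; a_6 = (4059/34580)/(44) = 369/138320

r = 1/3; a_0 = 1; a_1 = 9/7; a_2 = 51/70; a_3 = 243/910; a_4 = 261/3640; a_5 = 81/5320; a_6 = 369/138320


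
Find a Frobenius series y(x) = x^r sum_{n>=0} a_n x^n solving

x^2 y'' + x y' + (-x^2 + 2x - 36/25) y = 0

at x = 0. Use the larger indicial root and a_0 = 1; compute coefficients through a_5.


Write in Frobenius form y'' + (p(x)/x) y' + (q(x)/x^2) y = 0:
  p(x) = 1,  q(x) = -x^2 + 2x - 36/25.
Indicial equation: r(r-1) + (1) r + (-36/25) = 0 -> roots r_1 = 6/5, r_2 = -6/5.
Take r = r_1 = 6/5. Let y(x) = x^r sum_{n>=0} a_n x^n with a_0 = 1.
Substitute y = x^r sum a_n x^n and match x^{r+n}. The recurrence is
  D(n) a_n + 2 a_{n-1} - 1 a_{n-2} = 0,  where D(n) = (r+n)(r+n-1) + (1)(r+n) + (-36/25).
  a_n = [-2 a_{n-1} + 1 a_{n-2}] / D(n).
Since the indicial polynomial factors as (r - r_1)(r - r_2), D(n) = (r_1 + n - r_1)(r_1 + n - r_2) = n(n + 12/5).
Evaluating step by step (a_0 = 1):
  n = 1: D(1) = 1(1 + 12/5) = 17/5; numerator = -2(1) = -2; a_1 = (-2)/(17/5) = -10/17
  n = 2: D(2) = 2(2 + 12/5) = 44/5; numerator = -2(-10/17) + 1(1) = 37/17; a_2 = (37/17)/(44/5) = 185/748
  n = 3: D(3) = 3(3 + 12/5) = 81/5; numerator = -2(185/748) + 1(-10/17) = -405/374; a_3 = (-405/374)/(81/5) = -25/374
  n = 4: D(4) = 4(4 + 12/5) = 128/5; numerator = -2(-25/374) + 1(185/748) = 285/748; a_4 = (285/748)/(128/5) = 1425/95744
  n = 5: D(5) = 5(5 + 12/5) = 37; numerator = -2(1425/95744) + 1(-25/374) = -4625/47872; a_5 = (-4625/47872)/(37) = -125/47872

r = 6/5; a_0 = 1; a_1 = -10/17; a_2 = 185/748; a_3 = -25/374; a_4 = 1425/95744; a_5 = -125/47872


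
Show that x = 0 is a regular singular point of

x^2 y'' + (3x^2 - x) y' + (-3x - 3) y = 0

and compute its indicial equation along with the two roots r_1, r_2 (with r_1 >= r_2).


Divide by x^2 to reach normal form y'' + P_1(x) y' + P_2(x) y = 0 with P_1(x) = 3 - 1/x and P_2(x) = -3/x - 3/x^2.
x = 0 is a singular point because the y'-coefficient 3 - 1/x has a pole at x = 0 and the y-coefficient -3/x - 3/x^2 has a pole at x = 0.
It is a regular singular point because x P_1(x) = p(x) = 3x - 1 and x^2 P_2(x) = q(x) = -3x - 3 are polynomials, hence analytic at x = 0.
p(0) = -1,  q(0) = -3.
Indicial equation: r(r-1) + p(0) r + q(0) = 0, i.e. r^2 + (p(0) - 1) r + q(0) = 0, i.e. r^2 - 2 r - 3 = 0.
Discriminant: (-2)^2 - 4(-3) = 16, so r = (2 ± 4)/2.
Solving: r_1 = 3, r_2 = -1.

indicial: r^2 - 2 r - 3 = 0; roots r_1 = 3, r_2 = -1


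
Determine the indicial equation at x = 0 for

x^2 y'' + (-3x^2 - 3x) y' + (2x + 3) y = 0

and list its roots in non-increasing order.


Divide by x^2 to reach normal form y'' + P_1(x) y' + P_2(x) y = 0 with P_1(x) = -3 - 3/x and P_2(x) = 2/x + 3/x^2.
x = 0 is a singular point because the y'-coefficient -3 - 3/x has a pole at x = 0 and the y-coefficient 2/x + 3/x^2 has a pole at x = 0.
It is a regular singular point because x P_1(x) = p(x) = -3x - 3 and x^2 P_2(x) = q(x) = 2x + 3 are polynomials, hence analytic at x = 0.
p(0) = -3,  q(0) = 3.
Indicial equation: r(r-1) + p(0) r + q(0) = 0, i.e. r^2 + (p(0) - 1) r + q(0) = 0, i.e. r^2 - 4 r + 3 = 0.
Discriminant: (-4)^2 - 4(3) = 4, so r = (4 ± 2)/2.
Solving: r_1 = 3, r_2 = 1.

indicial: r^2 - 4 r + 3 = 0; roots r_1 = 3, r_2 = 1


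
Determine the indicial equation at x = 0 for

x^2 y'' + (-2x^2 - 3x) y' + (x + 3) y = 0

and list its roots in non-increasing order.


Divide by x^2 to reach normal form y'' + P_1(x) y' + P_2(x) y = 0 with P_1(x) = -2 - 3/x and P_2(x) = 1/x + 3/x^2.
x = 0 is a singular point because the y'-coefficient -2 - 3/x has a pole at x = 0 and the y-coefficient 1/x + 3/x^2 has a pole at x = 0.
It is a regular singular point because x P_1(x) = p(x) = -2x - 3 and x^2 P_2(x) = q(x) = x + 3 are polynomials, hence analytic at x = 0.
p(0) = -3,  q(0) = 3.
Indicial equation: r(r-1) + p(0) r + q(0) = 0, i.e. r^2 + (p(0) - 1) r + q(0) = 0, i.e. r^2 - 4 r + 3 = 0.
Discriminant: (-4)^2 - 4(3) = 4, so r = (4 ± 2)/2.
Solving: r_1 = 3, r_2 = 1.

indicial: r^2 - 4 r + 3 = 0; roots r_1 = 3, r_2 = 1


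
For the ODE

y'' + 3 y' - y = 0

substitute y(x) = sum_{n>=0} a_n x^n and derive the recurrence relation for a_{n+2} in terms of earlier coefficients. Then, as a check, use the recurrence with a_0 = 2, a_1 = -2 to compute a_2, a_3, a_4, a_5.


Substitute y = sum_n a_n x^n.
y''(x) has coefficient (n+2)(n+1) a_{n+2} at x^n;
3 y'(x) has coefficient 3 (n+1) a_{n+1} at x^n;
-y(x) has coefficient -1 a_n at x^n.
Matching x^n: (n+2)(n+1) a_{n+2} + 3 (n+1) a_{n+1} - 1 a_n = 0.
Thus a_{n+2} = [-3 (n+1) a_{n+1} + 1 a_n] / ((n+1)(n+2)).

Check with a_0 = 2, a_1 = -2 (apply the recurrence for n = 0, 1, 2, 3): a_0 = 2, a_1 = -2, a_2 = 4, a_3 = -13/3, a_4 = 43/12, a_5 = -71/30.

a_(n+2) = [-3 (n+1) a_(n+1) + 1 a_n] / ((n+1)(n+2)); check: a_0 = 2, a_1 = -2, a_2 = 4, a_3 = -13/3, a_4 = 43/12, a_5 = -71/30


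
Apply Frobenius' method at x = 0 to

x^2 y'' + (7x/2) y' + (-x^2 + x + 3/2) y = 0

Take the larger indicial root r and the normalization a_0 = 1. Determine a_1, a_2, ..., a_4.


Write in Frobenius form y'' + (p(x)/x) y' + (q(x)/x^2) y = 0:
  p(x) = 7/2,  q(x) = -x^2 + x + 3/2.
Indicial equation: r(r-1) + (7/2) r + (3/2) = 0 -> roots r_1 = -1, r_2 = -3/2.
Take r = r_1 = -1. Let y(x) = x^r sum_{n>=0} a_n x^n with a_0 = 1.
Substitute y = x^r sum a_n x^n and match x^{r+n}. The recurrence is
  D(n) a_n + 1 a_{n-1} - 1 a_{n-2} = 0,  where D(n) = (r+n)(r+n-1) + (7/2)(r+n) + (3/2).
  a_n = [-1 a_{n-1} + 1 a_{n-2}] / D(n).
Since the indicial polynomial factors as (r - r_1)(r - r_2), D(n) = (r_1 + n - r_1)(r_1 + n - r_2) = n(n + 1/2).
Evaluating step by step (a_0 = 1):
  n = 1: D(1) = 1(1 + 1/2) = 3/2; numerator = -1(1) = -1; a_1 = (-1)/(3/2) = -2/3
  n = 2: D(2) = 2(2 + 1/2) = 5; numerator = -1(-2/3) + 1(1) = 5/3; a_2 = (5/3)/(5) = 1/3
  n = 3: D(3) = 3(3 + 1/2) = 21/2; numerator = -1(1/3) + 1(-2/3) = -1; a_3 = (-1)/(21/2) = -2/21
  n = 4: D(4) = 4(4 + 1/2) = 18; numerator = -1(-2/21) + 1(1/3) = 3/7; a_4 = (3/7)/(18) = 1/42

r = -1; a_0 = 1; a_1 = -2/3; a_2 = 1/3; a_3 = -2/21; a_4 = 1/42


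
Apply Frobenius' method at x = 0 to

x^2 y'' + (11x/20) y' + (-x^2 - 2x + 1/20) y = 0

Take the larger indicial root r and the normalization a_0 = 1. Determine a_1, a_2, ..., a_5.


Write in Frobenius form y'' + (p(x)/x) y' + (q(x)/x^2) y = 0:
  p(x) = 11/20,  q(x) = -x^2 - 2x + 1/20.
Indicial equation: r(r-1) + (11/20) r + (1/20) = 0 -> roots r_1 = 1/4, r_2 = 1/5.
Take r = r_1 = 1/4. Let y(x) = x^r sum_{n>=0} a_n x^n with a_0 = 1.
Substitute y = x^r sum a_n x^n and match x^{r+n}. The recurrence is
  D(n) a_n - 2 a_{n-1} - 1 a_{n-2} = 0,  where D(n) = (r+n)(r+n-1) + (11/20)(r+n) + (1/20).
  a_n = [2 a_{n-1} + 1 a_{n-2}] / D(n).
Since the indicial polynomial factors as (r - r_1)(r - r_2), D(n) = (r_1 + n - r_1)(r_1 + n - r_2) = n(n + 1/20).
Evaluating step by step (a_0 = 1):
  n = 1: D(1) = 1(1 + 1/20) = 21/20; numerator = 2(1) = 2; a_1 = (2)/(21/20) = 40/21
  n = 2: D(2) = 2(2 + 1/20) = 41/10; numerator = 2(40/21) + 1(1) = 101/21; a_2 = (101/21)/(41/10) = 1010/861
  n = 3: D(3) = 3(3 + 1/20) = 183/20; numerator = 2(1010/861) + 1(40/21) = 1220/287; a_3 = (1220/287)/(183/20) = 400/861
  n = 4: D(4) = 4(4 + 1/20) = 81/5; numerator = 2(400/861) + 1(1010/861) = 1810/861; a_4 = (1810/861)/(81/5) = 9050/69741
  n = 5: D(5) = 5(5 + 1/20) = 101/4; numerator = 2(9050/69741) + 1(400/861) = 50500/69741; a_5 = (50500/69741)/(101/4) = 2000/69741

r = 1/4; a_0 = 1; a_1 = 40/21; a_2 = 1010/861; a_3 = 400/861; a_4 = 9050/69741; a_5 = 2000/69741


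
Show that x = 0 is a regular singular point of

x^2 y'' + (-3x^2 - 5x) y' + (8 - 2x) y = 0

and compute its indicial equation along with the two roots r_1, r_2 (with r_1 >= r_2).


Divide by x^2 to reach normal form y'' + P_1(x) y' + P_2(x) y = 0 with P_1(x) = -3 - 5/x and P_2(x) = -2/x + 8/x^2.
x = 0 is a singular point because the y'-coefficient -3 - 5/x has a pole at x = 0 and the y-coefficient -2/x + 8/x^2 has a pole at x = 0.
It is a regular singular point because x P_1(x) = p(x) = -3x - 5 and x^2 P_2(x) = q(x) = 8 - 2x are polynomials, hence analytic at x = 0.
p(0) = -5,  q(0) = 8.
Indicial equation: r(r-1) + p(0) r + q(0) = 0, i.e. r^2 + (p(0) - 1) r + q(0) = 0, i.e. r^2 - 6 r + 8 = 0.
Discriminant: (-6)^2 - 4(8) = 4, so r = (6 ± 2)/2.
Solving: r_1 = 4, r_2 = 2.

indicial: r^2 - 6 r + 8 = 0; roots r_1 = 4, r_2 = 2


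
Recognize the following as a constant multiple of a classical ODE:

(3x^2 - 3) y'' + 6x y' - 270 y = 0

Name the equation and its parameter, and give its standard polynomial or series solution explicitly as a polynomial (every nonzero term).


All three coefficients share the factor -3; dividing through by -3 gives  (1 - x^2) y'' - 2x y' + 90 y = 0.
This matches the Legendre equation (1 - x^2) y'' - 2x y' + n(n+1) y = 0 (note the -2x y' term) with n(n+1) = 90, so n = 9; the polynomial solution is P_9(x).
With y = sum_k a_k x^k, matching x^k gives (k+2)(k+1) a_{k+2} = [k(k+1) - n(n+1)] a_k = (k - 9)(k + 10) a_k. The right side vanishes at k = 9, so the series with the parity of 9 terminates at degree 9.
Standard normalization (P_n(1) = 1): leading coefficient (2n)!/(2^n (n!)^2) = 6402373705728000/(512*131681894400) = 12155/128, so a_9 = 12155/128. Work downward with a_k = (k+1)(k+2) a_{k+2} / ((k - 9)(k + 10)):
  a_7 = (8)(9)(12155/128) / ((7 - 9)(7 + 10)) = (109395/16)/(-34) = -6435/32
  a_5 = (6)(7)(-6435/32) / ((5 - 9)(5 + 10)) = (-135135/16)/(-60) = 9009/64
  a_3 = (4)(5)(9009/64) / ((3 - 9)(3 + 10)) = (45045/16)/(-78) = -1155/32
  a_1 = (2)(3)(-1155/32) / ((1 - 9)(1 + 10)) = (-3465/16)/(-88) = 315/128
Hence P_9(x) = 12155 x^9/128 - 6435 x^7/32 + 9009 x^5/64 - 1155 x^3/32 + 315 x/128.

P_9(x); series = 12155 x^9/128 - 6435 x^7/32 + 9009 x^5/64 - 1155 x^3/32 + 315 x/128


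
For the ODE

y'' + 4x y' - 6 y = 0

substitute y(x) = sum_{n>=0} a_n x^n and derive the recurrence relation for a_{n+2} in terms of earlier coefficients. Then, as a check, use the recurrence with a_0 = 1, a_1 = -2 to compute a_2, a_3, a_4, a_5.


Substitute y = sum_n a_n x^n.
y''(x) has coefficient (n+2)(n+1) a_{n+2} at x^n;
4 x y'(x) has coefficient 4 n a_n at x^n (shift);
-6 y(x) has coefficient -6 a_n at x^n.
Matching x^n: (n+2)(n+1) a_{n+2} + (4n - 6) a_n = 0.
Thus a_{n+2} = (-4n + 6) / ((n+1)(n+2)) * a_n.

Check with a_0 = 1, a_1 = -2 (apply the recurrence for n = 0, 1, 2, 3): a_0 = 1, a_1 = -2, a_2 = 3, a_3 = -2/3, a_4 = -1/2, a_5 = 1/5.

a_(n+2) = (-4n + 6) / ((n+1)(n+2)) * a_n; check: a_0 = 1, a_1 = -2, a_2 = 3, a_3 = -2/3, a_4 = -1/2, a_5 = 1/5


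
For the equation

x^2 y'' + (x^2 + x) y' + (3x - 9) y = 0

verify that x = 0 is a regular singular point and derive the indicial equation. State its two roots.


Divide by x^2 to reach normal form y'' + P_1(x) y' + P_2(x) y = 0 with P_1(x) = 1 + 1/x and P_2(x) = 3/x - 9/x^2.
x = 0 is a singular point because the y'-coefficient 1 + 1/x has a pole at x = 0 and the y-coefficient 3/x - 9/x^2 has a pole at x = 0.
It is a regular singular point because x P_1(x) = p(x) = x + 1 and x^2 P_2(x) = q(x) = 3x - 9 are polynomials, hence analytic at x = 0.
p(0) = 1,  q(0) = -9.
Indicial equation: r(r-1) + p(0) r + q(0) = 0, i.e. r^2 + (p(0) - 1) r + q(0) = 0, i.e. r^2 - 9 = 0.
Discriminant: (0)^2 - 4(-9) = 36, so r = (0 ± 6)/2.
Solving: r_1 = 3, r_2 = -3.

indicial: r^2 - 9 = 0; roots r_1 = 3, r_2 = -3


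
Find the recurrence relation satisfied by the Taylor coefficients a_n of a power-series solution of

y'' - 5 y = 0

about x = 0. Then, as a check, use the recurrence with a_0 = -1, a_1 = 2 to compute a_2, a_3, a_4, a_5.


Substitute y = sum_n a_n x^n into y'' + (const) y = 0.
y''(x) = sum_{n>=0} (n+2)(n+1) a_{n+2} x^n.
The ODE becomes sum_n [(n+2)(n+1) a_{n+2} - 5 a_n] x^n = 0.
Setting each coefficient to zero gives the recurrence:
  (n+2)(n+1) a_{n+2} - 5 a_n = 0,
  a_{n+2} = 5 / ((n+1)(n+2)) a_n.

Check with a_0 = -1, a_1 = 2 (apply the recurrence for n = 0, 1, 2, 3): a_0 = -1, a_1 = 2, a_2 = -5/2, a_3 = 5/3, a_4 = -25/24, a_5 = 5/12.

a_{n+2} = 5/((n+1)(n+2)) * a_n; check: a_0 = -1, a_1 = 2, a_2 = -5/2, a_3 = 5/3, a_4 = -25/24, a_5 = 5/12


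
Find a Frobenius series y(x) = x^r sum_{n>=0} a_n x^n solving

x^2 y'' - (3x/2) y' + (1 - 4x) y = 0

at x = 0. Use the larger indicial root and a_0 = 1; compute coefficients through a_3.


Write in Frobenius form y'' + (p(x)/x) y' + (q(x)/x^2) y = 0:
  p(x) = -3/2,  q(x) = 1 - 4x.
Indicial equation: r(r-1) + (-3/2) r + (1) = 0 -> roots r_1 = 2, r_2 = 1/2.
Take r = r_1 = 2. Let y(x) = x^r sum_{n>=0} a_n x^n with a_0 = 1.
Substitute y = x^r sum a_n x^n and match x^{r+n}. The recurrence is
  D(n) a_n - 4 a_{n-1} = 0,  where D(n) = (r+n)(r+n-1) + (-3/2)(r+n) + (1).
  a_n = 4 / D(n) * a_{n-1}.
Since the indicial polynomial factors as (r - r_1)(r - r_2), D(n) = (r_1 + n - r_1)(r_1 + n - r_2) = n(n + 3/2).
Evaluating step by step (a_0 = 1):
  n = 1: D(1) = 1(1 + 3/2) = 5/2; numerator = 4(1) = 4; a_1 = (4)/(5/2) = 8/5
  n = 2: D(2) = 2(2 + 3/2) = 7; numerator = 4(8/5) = 32/5; a_2 = (32/5)/(7) = 32/35
  n = 3: D(3) = 3(3 + 3/2) = 27/2; numerator = 4(32/35) = 128/35; a_3 = (128/35)/(27/2) = 256/945

r = 2; a_0 = 1; a_1 = 8/5; a_2 = 32/35; a_3 = 256/945


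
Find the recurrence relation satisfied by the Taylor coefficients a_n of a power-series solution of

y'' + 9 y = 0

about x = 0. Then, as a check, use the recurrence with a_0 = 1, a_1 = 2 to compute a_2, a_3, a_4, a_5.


Substitute y = sum_n a_n x^n into y'' + (const) y = 0.
y''(x) = sum_{n>=0} (n+2)(n+1) a_{n+2} x^n.
The ODE becomes sum_n [(n+2)(n+1) a_{n+2} + 9 a_n] x^n = 0.
Setting each coefficient to zero gives the recurrence:
  (n+2)(n+1) a_{n+2} + 9 a_n = 0,
  a_{n+2} = -9 / ((n+1)(n+2)) a_n.

Check with a_0 = 1, a_1 = 2 (apply the recurrence for n = 0, 1, 2, 3): a_0 = 1, a_1 = 2, a_2 = -9/2, a_3 = -3, a_4 = 27/8, a_5 = 27/20.

a_{n+2} = -9/((n+1)(n+2)) * a_n; check: a_0 = 1, a_1 = 2, a_2 = -9/2, a_3 = -3, a_4 = 27/8, a_5 = 27/20
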